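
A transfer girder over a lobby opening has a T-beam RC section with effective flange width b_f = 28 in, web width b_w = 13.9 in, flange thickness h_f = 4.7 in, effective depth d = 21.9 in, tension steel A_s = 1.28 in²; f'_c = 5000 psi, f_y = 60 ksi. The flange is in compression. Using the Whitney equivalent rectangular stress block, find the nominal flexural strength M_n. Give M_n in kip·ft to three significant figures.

Tension: T = A_s f_y = 1.28 × 60 = 76.8 kips.
Try a within the flange: a = T/(0.85 f'_c b_f) = 76.8/(0.85 × 5 × 28) = 0.645 in.
Since a = 0.645 ≤ h_f = 4.7 in, the stress block lies entirely in the flange; analyse as a rectangular beam of width b_f.
M_n = T(d − a/2) = 76.8 × (21.9 − 0.3225) = 1657.2 kip·in.
M_n = 1657.2/12 = 138.10 kip·ft.

M_n ≈ 138 kip·ft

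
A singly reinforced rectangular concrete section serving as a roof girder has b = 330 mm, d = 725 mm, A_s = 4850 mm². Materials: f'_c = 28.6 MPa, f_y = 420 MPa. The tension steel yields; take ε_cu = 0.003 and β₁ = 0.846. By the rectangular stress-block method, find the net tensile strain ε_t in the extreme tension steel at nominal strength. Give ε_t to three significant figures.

a = A_s f_y/(0.85 f'_c b) = 253.92 mm.
β₁ = 0.846, so c = a/β₁ = 253.92/0.846 = 300.14 mm.
From the linear strain diagram with ε_cu = 0.003: ε_t = 0.003 (d − c)/c = 0.003 × (725 − 300.14)/300.14 = 0.00425.
ε_t is between 0.004 and 0.005 — transition zone.

ε_t ≈ 0.00425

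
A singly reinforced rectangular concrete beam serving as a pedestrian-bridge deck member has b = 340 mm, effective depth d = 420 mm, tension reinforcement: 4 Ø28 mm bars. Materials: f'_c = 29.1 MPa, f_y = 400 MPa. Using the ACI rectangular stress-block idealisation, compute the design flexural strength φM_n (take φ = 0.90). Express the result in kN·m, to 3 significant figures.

φM_n ≈ 321 kN·m

A_s = 4 × 616 = 2464 mm².
T = A_s f_y = 2464 × 400 = 985600 N = 985.6 kN.
From C = T: a = T/(0.85 f'_c b) = 985600/(0.85 × 29.1 × 340) = 117.20 mm.
M_n = T(d − a/2) = 985.6 kN × (420 − 58.6) mm = 356.20 kN·m.
φM_n = 0.90 × 356.20 = 320.58 kN·m.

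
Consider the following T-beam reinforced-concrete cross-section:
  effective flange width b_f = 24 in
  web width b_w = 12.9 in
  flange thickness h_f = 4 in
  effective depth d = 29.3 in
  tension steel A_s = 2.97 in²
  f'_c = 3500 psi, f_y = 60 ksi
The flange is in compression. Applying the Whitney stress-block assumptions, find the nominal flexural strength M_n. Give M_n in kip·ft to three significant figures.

M_n ≈ 417 kip·ft

Tension: T = A_s f_y = 2.97 × 60 = 178.2 kips.
Try a within the flange: a = T/(0.85 f'_c b_f) = 178.2/(0.85 × 3.5 × 24) = 2.496 in.
Since a = 2.496 ≤ h_f = 4 in, the stress block lies entirely in the flange; analyse as a rectangular beam of width b_f.
M_n = T(d − a/2) = 178.2 × (29.3 − 1.248) = 4998.9 kip·in.
M_n = 4998.9/12 = 416.58 kip·ft.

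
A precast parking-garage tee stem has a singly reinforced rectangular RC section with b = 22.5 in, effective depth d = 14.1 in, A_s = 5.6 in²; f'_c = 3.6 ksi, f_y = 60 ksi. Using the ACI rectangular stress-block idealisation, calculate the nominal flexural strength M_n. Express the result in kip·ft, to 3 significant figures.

M_n ≈ 326 kip·ft

T = A_s f_y = 5.6 × 60 = 336 kips.
a = T/(0.85 f'_c b) = 336/(0.85 × 3.6 × 22.5) = 4.880 in.
M_n = T(d − a/2) = 336 × (14.1 − 2.44) = 3917.8 kip·in = 3917.8/12 = 326.48 kip·ft.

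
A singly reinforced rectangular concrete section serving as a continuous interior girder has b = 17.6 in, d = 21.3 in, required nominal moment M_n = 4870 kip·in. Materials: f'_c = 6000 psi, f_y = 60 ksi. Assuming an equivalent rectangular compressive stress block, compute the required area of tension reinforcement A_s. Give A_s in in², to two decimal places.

A_s ≈ 4.07 in²

From M_n = 0.85 f'_c a b (d − a/2):
a = d − √(d² − 2M_n/(0.85 f'_c b)) = 21.3 − √(21.3² − 2 × 4870/(0.85 × 6 × 17.6)) = 2.721 in.
A_s = 0.85 f'_c a b / f_y = 0.85 × 6 × 2.721 × 17.6 / 60 = 4.071 in².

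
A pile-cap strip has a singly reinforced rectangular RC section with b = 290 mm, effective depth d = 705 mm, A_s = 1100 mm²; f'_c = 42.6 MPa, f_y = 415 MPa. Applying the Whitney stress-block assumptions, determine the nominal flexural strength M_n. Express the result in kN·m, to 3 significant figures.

T = A_s f_y = 1100 × 415 = 456500 N = 456.5 kN.
From C = T: a = T/(0.85 f'_c b) = 456500/(0.85 × 42.6 × 290) = 43.47 mm.
M_n = T(d − a/2) = 456.5 kN × (705 − 21.735) mm = 311.91 kN·m.

M_n ≈ 312 kN·m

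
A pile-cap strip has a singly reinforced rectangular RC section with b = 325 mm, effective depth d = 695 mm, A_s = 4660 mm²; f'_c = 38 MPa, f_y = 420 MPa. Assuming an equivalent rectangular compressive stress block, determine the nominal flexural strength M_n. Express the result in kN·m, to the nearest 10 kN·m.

T = A_s f_y = 4660 × 420 = 1957200 N = 1957.2 kN.
From C = T: a = T/(0.85 f'_c b) = 1957200/(0.85 × 38 × 325) = 186.44 mm.
M_n = T(d − a/2) = 1957.2 kN × (695 − 93.22) mm = 1177.80 kN·m.

M_n ≈ 1180 kN·m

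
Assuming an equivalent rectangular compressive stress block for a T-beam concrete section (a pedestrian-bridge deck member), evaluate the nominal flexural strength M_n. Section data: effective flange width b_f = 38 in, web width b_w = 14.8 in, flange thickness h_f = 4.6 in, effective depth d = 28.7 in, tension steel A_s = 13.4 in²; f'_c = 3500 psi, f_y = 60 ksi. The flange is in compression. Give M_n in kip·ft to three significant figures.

M_n ≈ 1640 kip·ft

Tension: T = A_s f_y = 13.4 × 60 = 804 kips.
Try a within the flange: a = T/(0.85 f'_c b_f) = 804/(0.85 × 3.5 × 38) = 7.112 in.
a = 7.112 > h_f = 4.6 in: the block extends into the web. Split into flange-overhang and web parts.
C_f = 0.85 f'_c (b_f − b_w) h_f = 0.85 × 3.5 × (38 − 14.8) × 4.6 = 317.5 kips.
Remaining web compression depth: a_w = (T − C_f)/(0.85 f'_c b_w) = (804 − 317.5)/(0.85 × 3.5 × 14.8) = 11.049 in.
M_n = C_f(d − h_f/2) + (T − C_f)(d − a_w/2) = 317.5 × (28.7 − 2.3) + 486.5 × (28.7 − 5.5245) = 8382.0 + 11274.9 = 19656.9 kip·in.
M_n = 19656.9/12 = 1638.08 kip·ft.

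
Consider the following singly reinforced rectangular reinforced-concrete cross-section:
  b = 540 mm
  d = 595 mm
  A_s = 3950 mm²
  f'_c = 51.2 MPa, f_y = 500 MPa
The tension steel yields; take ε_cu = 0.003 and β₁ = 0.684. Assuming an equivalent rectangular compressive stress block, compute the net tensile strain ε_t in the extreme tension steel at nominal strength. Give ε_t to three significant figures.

ε_t ≈ 0.0115

a = A_s f_y/(0.85 f'_c b) = 84.04 mm.
β₁ = 0.684, so c = a/β₁ = 84.04/0.684 = 122.87 mm.
From the linear strain diagram with ε_cu = 0.003: ε_t = 0.003 (d − c)/c = 0.003 × (595 − 122.87)/122.87 = 0.0115.
Since ε_t ≥ 0.005, the section is tension-controlled.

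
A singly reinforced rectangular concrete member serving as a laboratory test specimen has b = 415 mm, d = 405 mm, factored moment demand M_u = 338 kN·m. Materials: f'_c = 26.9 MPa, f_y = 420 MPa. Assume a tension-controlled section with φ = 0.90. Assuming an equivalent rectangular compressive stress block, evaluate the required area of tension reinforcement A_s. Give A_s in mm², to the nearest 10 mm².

A_s ≈ 2570 mm²

M_n = M_u/φ = 338/0.90 = 375.556 kN·m.
With M_n = 0.85 f'_c a b (d − a/2), solve the quadratic for a:
a = d − √(d² − 2M_n/(0.85 f'_c b)) = 405 − √(405² − 2 × 375.556×10⁶/(0.85 × 26.9 × 415)) = 113.68 mm.
A_s = 0.85 f'_c a b / f_y = 0.85 × 26.9 × 113.68 × 415 / 420 = 2568.3 mm².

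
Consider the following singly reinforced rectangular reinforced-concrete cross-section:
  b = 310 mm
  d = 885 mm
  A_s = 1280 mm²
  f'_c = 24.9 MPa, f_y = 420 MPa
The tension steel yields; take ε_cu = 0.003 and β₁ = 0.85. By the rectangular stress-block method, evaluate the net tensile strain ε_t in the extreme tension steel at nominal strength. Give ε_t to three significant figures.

ε_t ≈ 0.0245

a = A_s f_y/(0.85 f'_c b) = 81.94 mm.
β₁ = 0.85, so c = a/β₁ = 81.94/0.85 = 96.40 mm.
From the linear strain diagram with ε_cu = 0.003: ε_t = 0.003 (d − c)/c = 0.003 × (885 − 96.40)/96.40 = 0.0245.
Since ε_t ≥ 0.005, the section is tension-controlled.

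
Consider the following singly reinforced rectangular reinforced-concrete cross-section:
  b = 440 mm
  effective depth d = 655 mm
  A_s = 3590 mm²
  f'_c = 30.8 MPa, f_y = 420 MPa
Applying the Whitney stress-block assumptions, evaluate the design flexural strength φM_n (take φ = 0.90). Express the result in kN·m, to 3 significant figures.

T = A_s f_y = 3590 × 420 = 1507800 N = 1507.8 kN.
From C = T: a = T/(0.85 f'_c b) = 1507800/(0.85 × 30.8 × 440) = 130.89 mm.
M_n = T(d − a/2) = 1507.8 kN × (655 − 65.445) mm = 888.93 kN·m.
φM_n = 0.90 × 888.93 = 800.04 kN·m.

φM_n ≈ 800 kN·m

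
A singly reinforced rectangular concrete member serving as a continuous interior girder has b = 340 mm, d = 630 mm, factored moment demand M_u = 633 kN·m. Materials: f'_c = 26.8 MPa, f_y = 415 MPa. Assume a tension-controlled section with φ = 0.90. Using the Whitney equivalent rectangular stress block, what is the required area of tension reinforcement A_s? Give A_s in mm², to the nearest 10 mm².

M_n = M_u/φ = 633/0.90 = 703.333 kN·m.
With M_n = 0.85 f'_c a b (d − a/2), solve the quadratic for a:
a = d − √(d² − 2M_n/(0.85 f'_c b)) = 630 − √(630² − 2 × 703.333×10⁶/(0.85 × 26.8 × 340)) = 166.01 mm.
A_s = 0.85 f'_c a b / f_y = 0.85 × 26.8 × 166.01 × 340 / 415 = 3098.3 mm².

A_s ≈ 3100 mm²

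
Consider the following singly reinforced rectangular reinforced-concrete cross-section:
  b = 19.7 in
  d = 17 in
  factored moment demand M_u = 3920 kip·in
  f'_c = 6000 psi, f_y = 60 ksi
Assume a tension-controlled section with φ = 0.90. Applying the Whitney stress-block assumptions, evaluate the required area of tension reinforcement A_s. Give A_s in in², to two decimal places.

M_n = M_u/φ = 3920/0.90 = 4355.56 kip·in.
From M_n = 0.85 f'_c a b (d − a/2):
a = d − √(d² − 2M_n/(0.85 f'_c b)) = 17 − √(17² − 2 × 4355.56/(0.85 × 6 × 19.7)) = 2.777 in.
A_s = 0.85 f'_c a b / f_y = 0.85 × 6 × 2.777 × 19.7 / 60 = 4.650 in².

A_s ≈ 4.65 in²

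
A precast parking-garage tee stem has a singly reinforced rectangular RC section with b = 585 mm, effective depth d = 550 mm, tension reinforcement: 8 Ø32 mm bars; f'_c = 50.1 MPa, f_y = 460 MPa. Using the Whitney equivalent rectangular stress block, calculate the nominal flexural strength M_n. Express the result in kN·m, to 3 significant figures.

M_n ≈ 1450 kN·m

A_s = 8 × 804 = 6432 mm².
T = A_s f_y = 6432 × 460 = 2958720 N = 2958.72 kN.
From C = T: a = T/(0.85 f'_c b) = 2958720/(0.85 × 50.1 × 585) = 118.77 mm.
M_n = T(d − a/2) = 2958.72 kN × (550 − 59.385) mm = 1451.59 kN·m.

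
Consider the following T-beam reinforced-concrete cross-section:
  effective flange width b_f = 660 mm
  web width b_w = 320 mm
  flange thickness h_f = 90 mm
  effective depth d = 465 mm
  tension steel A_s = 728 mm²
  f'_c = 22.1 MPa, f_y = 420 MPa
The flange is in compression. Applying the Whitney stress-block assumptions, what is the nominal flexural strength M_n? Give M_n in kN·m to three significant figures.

Tension: T = A_s f_y = 728 × 420 = 305760 N.
Try a within the flange: a = T/(0.85 f'_c b_f) = 305760/(0.85 × 22.1 × 660) = 24.66 mm.
Since a = 24.66 ≤ h_f = 90 mm, the stress block lies entirely in the flange; analyse as a rectangular beam of width b_f.
M_n = T(d − a/2) = 305760 × (465 − 12.33) = 138.41 × 10⁶ N·mm.
M_n = 138.41 kN·m.

M_n ≈ 138 kN·m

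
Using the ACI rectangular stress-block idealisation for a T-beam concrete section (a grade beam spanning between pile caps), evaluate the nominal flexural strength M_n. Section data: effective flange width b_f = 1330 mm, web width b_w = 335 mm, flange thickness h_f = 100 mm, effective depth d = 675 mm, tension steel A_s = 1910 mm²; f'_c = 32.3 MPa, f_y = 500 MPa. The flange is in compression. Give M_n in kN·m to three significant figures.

M_n ≈ 632 kN·m

Tension: T = A_s f_y = 1910 × 500 = 955000 N.
Try a within the flange: a = T/(0.85 f'_c b_f) = 955000/(0.85 × 32.3 × 1330) = 26.15 mm.
Since a = 26.15 ≤ h_f = 100 mm, the stress block lies entirely in the flange; analyse as a rectangular beam of width b_f.
M_n = T(d − a/2) = 955000 × (675 − 13.075) = 632.14 × 10⁶ N·mm.
M_n = 632.14 kN·m.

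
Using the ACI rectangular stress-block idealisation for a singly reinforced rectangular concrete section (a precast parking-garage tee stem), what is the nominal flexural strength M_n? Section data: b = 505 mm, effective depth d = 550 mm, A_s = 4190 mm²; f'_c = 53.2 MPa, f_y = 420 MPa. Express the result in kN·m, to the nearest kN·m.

M_n ≈ 900 kN·m

T = A_s f_y = 4190 × 420 = 1759800 N = 1759.8 kN.
From C = T: a = T/(0.85 f'_c b) = 1759800/(0.85 × 53.2 × 505) = 77.06 mm.
M_n = T(d − a/2) = 1759.8 kN × (550 − 38.53) mm = 900.08 kN·m.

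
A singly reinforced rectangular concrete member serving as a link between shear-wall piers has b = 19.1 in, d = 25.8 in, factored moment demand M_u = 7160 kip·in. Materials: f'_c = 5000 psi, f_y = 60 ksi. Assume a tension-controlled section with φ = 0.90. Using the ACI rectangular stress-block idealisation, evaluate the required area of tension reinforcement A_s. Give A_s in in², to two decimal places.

A_s ≈ 5.59 in²

M_n = M_u/φ = 7160/0.90 = 7955.56 kip·in.
From M_n = 0.85 f'_c a b (d − a/2):
a = d − √(d² − 2M_n/(0.85 f'_c b)) = 25.8 − √(25.8² − 2 × 7955.56/(0.85 × 5 × 19.1)) = 4.129 in.
A_s = 0.85 f'_c a b / f_y = 0.85 × 5 × 4.129 × 19.1 / 60 = 5.586 in².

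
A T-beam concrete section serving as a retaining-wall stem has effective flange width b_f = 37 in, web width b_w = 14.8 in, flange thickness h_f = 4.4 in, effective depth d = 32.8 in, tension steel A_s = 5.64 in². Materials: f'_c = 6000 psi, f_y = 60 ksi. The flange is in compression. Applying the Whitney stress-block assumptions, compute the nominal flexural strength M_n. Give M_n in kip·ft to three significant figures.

Tension: T = A_s f_y = 5.64 × 60 = 338.4 kips.
Try a within the flange: a = T/(0.85 f'_c b_f) = 338.4/(0.85 × 6 × 37) = 1.793 in.
Since a = 1.793 ≤ h_f = 4.4 in, the stress block lies entirely in the flange; analyse as a rectangular beam of width b_f.
M_n = T(d − a/2) = 338.4 × (32.8 − 0.8965) = 10796.1 kip·in.
M_n = 10796.1/12 = 899.68 kip·ft.

M_n ≈ 900 kip·ft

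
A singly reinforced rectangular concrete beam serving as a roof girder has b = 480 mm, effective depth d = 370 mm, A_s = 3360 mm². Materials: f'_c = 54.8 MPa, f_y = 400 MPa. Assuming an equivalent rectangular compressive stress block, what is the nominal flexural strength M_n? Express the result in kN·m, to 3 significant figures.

M_n ≈ 457 kN·m

T = A_s f_y = 3360 × 400 = 1344000 N = 1344 kN.
From C = T: a = T/(0.85 f'_c b) = 1344000/(0.85 × 54.8 × 480) = 60.11 mm.
M_n = T(d − a/2) = 1344 kN × (370 − 30.055) mm = 456.89 kN·m.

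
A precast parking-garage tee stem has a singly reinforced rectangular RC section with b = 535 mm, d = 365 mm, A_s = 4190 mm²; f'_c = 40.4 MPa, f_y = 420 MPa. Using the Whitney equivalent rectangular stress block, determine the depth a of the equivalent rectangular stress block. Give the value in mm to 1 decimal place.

T = A_s f_y = 4190 × 420 = 1759800 N = 1759.8 kN.
Setting C = 0.85 f'_c a b equal to T: a = 1759800/(0.85 × 40.4 × 535) = 95.8 mm.

a ≈ 95.8 mm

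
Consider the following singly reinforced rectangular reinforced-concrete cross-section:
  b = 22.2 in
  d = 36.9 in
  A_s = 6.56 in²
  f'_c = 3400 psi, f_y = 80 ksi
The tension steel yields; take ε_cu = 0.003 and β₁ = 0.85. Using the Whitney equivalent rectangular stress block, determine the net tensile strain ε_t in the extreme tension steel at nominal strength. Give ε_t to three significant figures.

a = A_s f_y/(0.85 f'_c b) = 8.180 in.
β₁ = 0.85, so c = a/β₁ = 8.180/0.85 = 9.624 in.
From the linear strain diagram with ε_cu = 0.003: ε_t = 0.003 (d − c)/c = 0.003 × (36.9 − 9.624)/9.624 = 0.00850.
Since ε_t ≥ 0.005, the section is tension-controlled.

ε_t ≈ 0.00850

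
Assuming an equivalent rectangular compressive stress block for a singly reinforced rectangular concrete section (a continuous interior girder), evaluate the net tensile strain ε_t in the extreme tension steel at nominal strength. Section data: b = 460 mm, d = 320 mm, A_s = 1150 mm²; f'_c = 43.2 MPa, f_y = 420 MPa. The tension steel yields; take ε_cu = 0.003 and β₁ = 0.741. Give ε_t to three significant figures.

ε_t ≈ 0.0219

a = A_s f_y/(0.85 f'_c b) = 28.59 mm.
β₁ = 0.741, so c = a/β₁ = 28.59/0.741 = 38.58 mm.
From the linear strain diagram with ε_cu = 0.003: ε_t = 0.003 (d − c)/c = 0.003 × (320 − 38.58)/38.58 = 0.0219.
Since ε_t ≥ 0.005, the section is tension-controlled.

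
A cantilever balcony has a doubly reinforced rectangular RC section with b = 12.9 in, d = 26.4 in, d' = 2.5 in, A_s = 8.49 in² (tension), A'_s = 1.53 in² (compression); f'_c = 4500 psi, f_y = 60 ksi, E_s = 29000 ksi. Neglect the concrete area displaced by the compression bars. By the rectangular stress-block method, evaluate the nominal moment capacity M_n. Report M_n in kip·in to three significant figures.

M_n ≈ 11500 kip·in

Assume both steels yield.
a = (A_s − A'_s) f_y/(0.85 f'_c b) = (8.49 − 1.53) × 60/(0.85 × 4.5 × 12.9) = 8.463 in.
c = a/β₁ = 8.463/0.825 = 10.258 in; ε'_s = 0.003(c − d')/c = 0.0023 ≥ ε_y = 0.0021, so the compression steel yields.
M_n = (A_s − A'_s) f_y (d − a/2) + A'_s f_y (d − d') = 417.6 × (26.4 − 4.2315) + 91.8 × (26.4 − 2.5) = 9257.6 + 2194.0 = 11451.6 kip·in.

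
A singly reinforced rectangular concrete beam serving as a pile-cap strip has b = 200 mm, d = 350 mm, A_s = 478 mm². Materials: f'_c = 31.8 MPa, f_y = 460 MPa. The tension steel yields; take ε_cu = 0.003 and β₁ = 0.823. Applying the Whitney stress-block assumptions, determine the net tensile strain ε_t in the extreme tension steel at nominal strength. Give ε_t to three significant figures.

a = A_s f_y/(0.85 f'_c b) = 40.67 mm.
β₁ = 0.823, so c = a/β₁ = 40.67/0.823 = 49.42 mm.
From the linear strain diagram with ε_cu = 0.003: ε_t = 0.003 (d − c)/c = 0.003 × (350 − 49.42)/49.42 = 0.0182.
Since ε_t ≥ 0.005, the section is tension-controlled.

ε_t ≈ 0.0182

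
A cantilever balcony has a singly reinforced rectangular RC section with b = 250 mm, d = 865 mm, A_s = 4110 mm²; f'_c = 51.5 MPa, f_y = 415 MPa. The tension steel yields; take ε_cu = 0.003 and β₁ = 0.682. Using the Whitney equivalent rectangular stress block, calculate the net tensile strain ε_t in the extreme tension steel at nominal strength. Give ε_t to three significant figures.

a = A_s f_y/(0.85 f'_c b) = 155.86 mm.
β₁ = 0.682, so c = a/β₁ = 155.86/0.682 = 228.53 mm.
From the linear strain diagram with ε_cu = 0.003: ε_t = 0.003 (d − c)/c = 0.003 × (865 − 228.53)/228.53 = 0.00836.
Since ε_t ≥ 0.005, the section is tension-controlled.

ε_t ≈ 0.00836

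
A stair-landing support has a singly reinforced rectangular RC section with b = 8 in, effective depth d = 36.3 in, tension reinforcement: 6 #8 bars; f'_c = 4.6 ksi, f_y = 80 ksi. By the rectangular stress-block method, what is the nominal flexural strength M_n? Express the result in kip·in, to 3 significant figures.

M_n ≈ 11500 kip·in

A_s = 6 × 0.79 = 4.74 in².
T = A_s f_y = 4.74 × 80 = 379.2 kips.
a = T/(0.85 f'_c b) = 379.2/(0.85 × 4.6 × 8) = 12.123 in.
M_n = T(d − a/2) = 379.2 × (36.3 − 6.0615) = 11466.4 kip·in.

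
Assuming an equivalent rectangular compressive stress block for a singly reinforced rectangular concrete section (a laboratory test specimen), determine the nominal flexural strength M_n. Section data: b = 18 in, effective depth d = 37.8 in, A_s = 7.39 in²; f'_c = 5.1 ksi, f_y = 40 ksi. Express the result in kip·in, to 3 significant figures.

M_n ≈ 10600 kip·in

T = A_s f_y = 7.39 × 40 = 295.6 kips.
a = T/(0.85 f'_c b) = 295.6/(0.85 × 5.1 × 18) = 3.788 in.
M_n = T(d − a/2) = 295.6 × (37.8 − 1.894) = 10613.8 kip·in.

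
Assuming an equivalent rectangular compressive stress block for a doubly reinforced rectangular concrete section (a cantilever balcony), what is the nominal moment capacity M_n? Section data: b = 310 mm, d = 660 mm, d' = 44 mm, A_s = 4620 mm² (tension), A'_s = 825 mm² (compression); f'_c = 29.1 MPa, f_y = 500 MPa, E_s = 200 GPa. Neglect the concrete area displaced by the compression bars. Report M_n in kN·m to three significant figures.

Assume both tension and compression steel yield.
Net tension couple steel: A_s − A'_s = 3795 mm².
a = (A_s − A'_s) f_y / (0.85 f'_c b) = 1897500/(0.85 × 29.1 × 310) = 247.46 mm.
c = a/β₁ = 247.46/0.842 = 293.90 mm; ε'_s = 0.003(c − d')/c = 0.0026 ≥ f_y/E_s = 0.0025, so compression steel does yield.
M_n = (A_s − A'_s) f_y (d − a/2) + A'_s f_y (d − d') = [1897500 × (660 − 123.73) + 412500 × (660 − 44)] × 10⁻⁶ = 1017.57 + 254.10 = 1271.67 kN·m.

M_n ≈ 1270 kN·m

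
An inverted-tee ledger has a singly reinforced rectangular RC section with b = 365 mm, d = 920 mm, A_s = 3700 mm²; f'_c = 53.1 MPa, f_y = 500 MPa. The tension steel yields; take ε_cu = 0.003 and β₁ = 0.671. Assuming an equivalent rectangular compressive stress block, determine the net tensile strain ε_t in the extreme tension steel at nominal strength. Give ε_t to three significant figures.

a = A_s f_y/(0.85 f'_c b) = 112.30 mm.
β₁ = 0.671, so c = a/β₁ = 112.30/0.671 = 167.36 mm.
From the linear strain diagram with ε_cu = 0.003: ε_t = 0.003 (d − c)/c = 0.003 × (920 − 167.36)/167.36 = 0.0135.
Since ε_t ≥ 0.005, the section is tension-controlled.

ε_t ≈ 0.0135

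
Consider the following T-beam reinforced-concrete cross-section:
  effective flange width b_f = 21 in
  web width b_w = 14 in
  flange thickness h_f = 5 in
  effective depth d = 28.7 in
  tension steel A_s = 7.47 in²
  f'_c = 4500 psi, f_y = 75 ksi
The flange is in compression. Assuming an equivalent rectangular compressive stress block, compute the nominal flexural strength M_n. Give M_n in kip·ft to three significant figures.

M_n ≈ 1170 kip·ft

Tension: T = A_s f_y = 7.47 × 75 = 560.25 kips.
Try a within the flange: a = T/(0.85 f'_c b_f) = 560.25/(0.85 × 4.5 × 21) = 6.975 in.
a = 6.975 > h_f = 5 in: the block extends into the web. Split into flange-overhang and web parts.
C_f = 0.85 f'_c (b_f − b_w) h_f = 0.85 × 4.5 × (21 − 14) × 5 = 133.9 kips.
Remaining web compression depth: a_w = (T − C_f)/(0.85 f'_c b_w) = (560.25 − 133.9)/(0.85 × 4.5 × 14) = 7.962 in.
M_n = C_f(d − h_f/2) + (T − C_f)(d − a_w/2) = 133.9 × (28.7 − 2.5) + 426.35 × (28.7 − 3.981) = 3508.2 + 10538.9 = 14047.1 kip·in.
M_n = 14047.1/12 = 1170.59 kip·ft.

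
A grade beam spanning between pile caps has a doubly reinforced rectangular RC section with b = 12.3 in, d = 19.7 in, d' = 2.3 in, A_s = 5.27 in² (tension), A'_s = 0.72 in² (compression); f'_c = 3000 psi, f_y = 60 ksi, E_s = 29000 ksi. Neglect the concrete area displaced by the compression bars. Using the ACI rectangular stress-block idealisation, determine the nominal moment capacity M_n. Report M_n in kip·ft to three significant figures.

Assume both steels yield.
a = (A_s − A'_s) f_y/(0.85 f'_c b) = (5.27 − 0.72) × 60/(0.85 × 3 × 12.3) = 8.704 in.
c = a/β₁ = 8.704/0.85 = 10.240 in; ε'_s = 0.003(c − d')/c = 0.0023 ≥ ε_y = 0.0021, so the compression steel yields.
M_n = (A_s − A'_s) f_y (d − a/2) + A'_s f_y (d − d') = 273 × (19.7 − 4.352) + 43.2 × (19.7 − 2.3) = 4190.0 + 751.7 = 4941.7 kip·in = 4941.7/12 = 411.81 kip·ft.

M_n ≈ 412 kip·ft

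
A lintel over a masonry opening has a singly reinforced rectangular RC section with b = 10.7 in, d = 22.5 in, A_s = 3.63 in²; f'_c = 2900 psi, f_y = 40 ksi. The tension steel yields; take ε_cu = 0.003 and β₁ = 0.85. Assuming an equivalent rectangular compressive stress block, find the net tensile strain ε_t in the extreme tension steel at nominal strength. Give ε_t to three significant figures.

a = A_s f_y/(0.85 f'_c b) = 5.505 in.
β₁ = 0.85, so c = a/β₁ = 5.505/0.85 = 6.476 in.
From the linear strain diagram with ε_cu = 0.003: ε_t = 0.003 (d − c)/c = 0.003 × (22.5 − 6.476)/6.476 = 0.00742.
Since ε_t ≥ 0.005, the section is tension-controlled.

ε_t ≈ 0.00742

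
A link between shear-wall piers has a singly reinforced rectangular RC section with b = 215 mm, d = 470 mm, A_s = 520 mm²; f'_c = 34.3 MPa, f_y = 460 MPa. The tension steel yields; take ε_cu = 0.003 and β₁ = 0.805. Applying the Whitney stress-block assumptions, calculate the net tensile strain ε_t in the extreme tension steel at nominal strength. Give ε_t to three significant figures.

a = A_s f_y/(0.85 f'_c b) = 38.16 mm.
β₁ = 0.805, so c = a/β₁ = 38.16/0.805 = 47.40 mm.
From the linear strain diagram with ε_cu = 0.003: ε_t = 0.003 (d − c)/c = 0.003 × (470 − 47.40)/47.40 = 0.0267.
Since ε_t ≥ 0.005, the section is tension-controlled.

ε_t ≈ 0.0267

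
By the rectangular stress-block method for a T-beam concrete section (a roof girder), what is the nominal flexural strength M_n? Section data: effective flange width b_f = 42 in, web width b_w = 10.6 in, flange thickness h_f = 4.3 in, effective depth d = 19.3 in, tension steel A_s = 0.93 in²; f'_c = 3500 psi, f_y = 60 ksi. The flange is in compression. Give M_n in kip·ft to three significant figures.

Tension: T = A_s f_y = 0.93 × 60 = 55.8 kips.
Try a within the flange: a = T/(0.85 f'_c b_f) = 55.8/(0.85 × 3.5 × 42) = 0.447 in.
Since a = 0.447 ≤ h_f = 4.3 in, the stress block lies entirely in the flange; analyse as a rectangular beam of width b_f.
M_n = T(d − a/2) = 55.8 × (19.3 − 0.2235) = 1064.5 kip·in.
M_n = 1064.5/12 = 88.71 kip·ft.

M_n ≈ 88.7 kip·ft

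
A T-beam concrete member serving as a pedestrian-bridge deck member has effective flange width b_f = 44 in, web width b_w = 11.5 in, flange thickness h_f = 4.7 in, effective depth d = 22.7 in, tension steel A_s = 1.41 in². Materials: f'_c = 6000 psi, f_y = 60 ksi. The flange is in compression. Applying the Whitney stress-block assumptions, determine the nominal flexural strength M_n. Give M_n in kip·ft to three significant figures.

Tension: T = A_s f_y = 1.41 × 60 = 84.6 kips.
Try a within the flange: a = T/(0.85 f'_c b_f) = 84.6/(0.85 × 6 × 44) = 0.377 in.
Since a = 0.377 ≤ h_f = 4.7 in, the stress block lies entirely in the flange; analyse as a rectangular beam of width b_f.
M_n = T(d − a/2) = 84.6 × (22.7 − 0.1885) = 1904.5 kip·in.
M_n = 1904.5/12 = 158.71 kip·ft.

M_n ≈ 159 kip·ft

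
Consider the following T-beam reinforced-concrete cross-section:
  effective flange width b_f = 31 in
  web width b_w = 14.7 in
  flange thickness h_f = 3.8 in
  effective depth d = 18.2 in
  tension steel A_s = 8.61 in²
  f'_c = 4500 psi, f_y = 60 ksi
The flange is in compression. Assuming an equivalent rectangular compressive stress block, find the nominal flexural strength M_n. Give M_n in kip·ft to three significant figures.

Tension: T = A_s f_y = 8.61 × 60 = 516.6 kips.
Try a within the flange: a = T/(0.85 f'_c b_f) = 516.6/(0.85 × 4.5 × 31) = 4.357 in.
a = 4.357 > h_f = 3.8 in: the block extends into the web. Split into flange-overhang and web parts.
C_f = 0.85 f'_c (b_f − b_w) h_f = 0.85 × 4.5 × (31 − 14.7) × 3.8 = 236.9 kips.
Remaining web compression depth: a_w = (T − C_f)/(0.85 f'_c b_w) = (516.6 − 236.9)/(0.85 × 4.5 × 14.7) = 4.974 in.
M_n = C_f(d − h_f/2) + (T − C_f)(d − a_w/2) = 236.9 × (18.2 − 1.9) + 279.7 × (18.2 − 2.487) = 3861.5 + 4394.9 = 8256.4 kip·in.
M_n = 8256.4/12 = 688.03 kip·ft.

M_n ≈ 688 kip·ft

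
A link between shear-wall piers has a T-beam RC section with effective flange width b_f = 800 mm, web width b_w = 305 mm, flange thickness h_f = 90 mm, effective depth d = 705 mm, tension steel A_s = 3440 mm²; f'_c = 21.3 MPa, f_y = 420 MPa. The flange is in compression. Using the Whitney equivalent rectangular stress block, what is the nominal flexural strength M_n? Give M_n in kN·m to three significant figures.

M_n ≈ 945 kN·m

Tension: T = A_s f_y = 3440 × 420 = 1444800 N.
Try a within the flange: a = T/(0.85 f'_c b_f) = 1444800/(0.85 × 21.3 × 800) = 99.75 mm.
a = 99.75 > h_f = 90 mm: the block extends into the web. Split into flange-overhang and web parts.
C_f = 0.85 f'_c (b_f − b_w) h_f = 0.85 × 21.3 × (800 − 305) × 90 = 806578 N.
Remaining web compression depth: a_w = (T − C_f)/(0.85 f'_c b_w) = (1444800 − 806578)/(0.85 × 21.3 × 305) = 115.58 mm.
M_n = C_f(d − h_f/2) + (T − C_f)(d − a_w/2) = 806578 × (705 − 45) + 638222 × (705 − 57.79) = 532.34 + 413.06 = 945.40 × 10⁶ N·mm.
M_n = 945.40 kN·m.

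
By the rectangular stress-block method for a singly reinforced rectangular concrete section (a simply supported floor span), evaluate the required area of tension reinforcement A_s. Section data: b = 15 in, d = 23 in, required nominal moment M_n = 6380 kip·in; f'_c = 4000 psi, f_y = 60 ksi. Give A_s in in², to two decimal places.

From M_n = 0.85 f'_c a b (d − a/2):
a = d − √(d² − 2M_n/(0.85 f'_c b)) = 23 − √(23² − 2 × 6380/(0.85 × 4 × 15)) = 6.303 in.
A_s = 0.85 f'_c a b / f_y = 0.85 × 4 × 6.303 × 15 / 60 = 5.358 in².

A_s ≈ 5.36 in²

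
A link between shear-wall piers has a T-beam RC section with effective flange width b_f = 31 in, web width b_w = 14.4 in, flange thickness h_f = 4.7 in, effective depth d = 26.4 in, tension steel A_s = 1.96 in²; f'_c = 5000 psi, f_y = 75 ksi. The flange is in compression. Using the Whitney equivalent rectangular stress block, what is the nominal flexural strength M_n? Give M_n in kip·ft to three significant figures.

Tension: T = A_s f_y = 1.96 × 75 = 147 kips.
Try a within the flange: a = T/(0.85 f'_c b_f) = 147/(0.85 × 5 × 31) = 1.116 in.
Since a = 1.116 ≤ h_f = 4.7 in, the stress block lies entirely in the flange; analyse as a rectangular beam of width b_f.
M_n = T(d − a/2) = 147 × (26.4 − 0.558) = 3798.8 kip·in.
M_n = 3798.8/12 = 316.57 kip·ft.

M_n ≈ 317 kip·ft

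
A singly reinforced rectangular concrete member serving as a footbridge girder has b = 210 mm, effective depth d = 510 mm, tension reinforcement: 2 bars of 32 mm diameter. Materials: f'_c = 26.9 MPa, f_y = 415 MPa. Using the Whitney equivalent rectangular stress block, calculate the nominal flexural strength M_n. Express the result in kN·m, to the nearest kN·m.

A_s = 2 × 804 = 1608 mm².
T = A_s f_y = 1608 × 415 = 667320 N = 667.32 kN.
From C = T: a = T/(0.85 f'_c b) = 667320/(0.85 × 26.9 × 210) = 138.98 mm.
M_n = T(d − a/2) = 667.32 kN × (510 − 69.49) mm = 293.96 kN·m.

M_n ≈ 294 kN·m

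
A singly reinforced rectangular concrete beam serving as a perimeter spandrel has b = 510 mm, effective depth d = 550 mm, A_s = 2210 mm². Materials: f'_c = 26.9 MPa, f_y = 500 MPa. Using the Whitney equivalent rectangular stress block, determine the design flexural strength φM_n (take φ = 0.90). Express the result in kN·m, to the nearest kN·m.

T = A_s f_y = 2210 × 500 = 1105000 N = 1105 kN.
From C = T: a = T/(0.85 f'_c b) = 1105000/(0.85 × 26.9 × 510) = 94.76 mm.
M_n = T(d − a/2) = 1105 kN × (550 − 47.38) mm = 555.40 kN·m.
φM_n = 0.90 × 555.40 = 499.86 kN·m.

φM_n ≈ 500 kN·m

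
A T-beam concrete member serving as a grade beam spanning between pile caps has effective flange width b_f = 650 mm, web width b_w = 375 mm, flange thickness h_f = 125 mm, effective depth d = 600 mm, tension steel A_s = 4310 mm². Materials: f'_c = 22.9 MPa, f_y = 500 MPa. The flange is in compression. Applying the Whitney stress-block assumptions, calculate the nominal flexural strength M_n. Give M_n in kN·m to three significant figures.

M_n ≈ 1100 kN·m

Tension: T = A_s f_y = 4310 × 500 = 2155000 N.
Try a within the flange: a = T/(0.85 f'_c b_f) = 2155000/(0.85 × 22.9 × 650) = 170.33 mm.
a = 170.33 > h_f = 125 mm: the block extends into the web. Split into flange-overhang and web parts.
C_f = 0.85 f'_c (b_f − b_w) h_f = 0.85 × 22.9 × (650 − 375) × 125 = 669109 N.
Remaining web compression depth: a_w = (T − C_f)/(0.85 f'_c b_w) = (2155000 − 669109)/(0.85 × 22.9 × 375) = 203.56 mm.
M_n = C_f(d − h_f/2) + (T − C_f)(d − a_w/2) = 669109 × (600 − 62.5) + 1485891 × (600 − 101.78) = 359.65 + 740.30 = 1099.95 × 10⁶ N·mm.
M_n = 1099.95 kN·m.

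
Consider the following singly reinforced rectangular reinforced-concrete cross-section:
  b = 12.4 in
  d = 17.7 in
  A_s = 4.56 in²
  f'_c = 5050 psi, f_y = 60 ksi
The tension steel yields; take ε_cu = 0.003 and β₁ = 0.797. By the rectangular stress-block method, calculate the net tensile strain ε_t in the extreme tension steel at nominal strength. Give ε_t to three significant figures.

ε_t ≈ 0.00523

a = A_s f_y/(0.85 f'_c b) = 5.140 in.
β₁ = 0.797, so c = a/β₁ = 5.140/0.797 = 6.449 in.
From the linear strain diagram with ε_cu = 0.003: ε_t = 0.003 (d − c)/c = 0.003 × (17.7 − 6.449)/6.449 = 0.00523.
Since ε_t ≥ 0.005, the section is tension-controlled.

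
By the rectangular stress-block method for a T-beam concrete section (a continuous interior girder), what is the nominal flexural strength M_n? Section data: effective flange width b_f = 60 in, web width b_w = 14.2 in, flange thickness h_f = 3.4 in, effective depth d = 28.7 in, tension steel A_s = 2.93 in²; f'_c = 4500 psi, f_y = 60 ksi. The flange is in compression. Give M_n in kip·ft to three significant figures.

Tension: T = A_s f_y = 2.93 × 60 = 175.8 kips.
Try a within the flange: a = T/(0.85 f'_c b_f) = 175.8/(0.85 × 4.5 × 60) = 0.766 in.
Since a = 0.766 ≤ h_f = 3.4 in, the stress block lies entirely in the flange; analyse as a rectangular beam of width b_f.
M_n = T(d − a/2) = 175.8 × (28.7 − 0.383) = 4978.1 kip·in.
M_n = 4978.1/12 = 414.84 kip·ft.

M_n ≈ 415 kip·ft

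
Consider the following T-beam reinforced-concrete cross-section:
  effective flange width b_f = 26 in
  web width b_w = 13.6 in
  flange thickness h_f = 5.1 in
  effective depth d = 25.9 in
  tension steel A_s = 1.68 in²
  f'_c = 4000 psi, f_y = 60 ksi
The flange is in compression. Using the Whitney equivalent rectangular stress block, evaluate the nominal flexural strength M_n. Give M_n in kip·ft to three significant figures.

Tension: T = A_s f_y = 1.68 × 60 = 100.8 kips.
Try a within the flange: a = T/(0.85 f'_c b_f) = 100.8/(0.85 × 4 × 26) = 1.140 in.
Since a = 1.140 ≤ h_f = 5.1 in, the stress block lies entirely in the flange; analyse as a rectangular beam of width b_f.
M_n = T(d − a/2) = 100.8 × (25.9 − 0.57) = 2553.3 kip·in.
M_n = 2553.3/12 = 212.78 kip·ft.

M_n ≈ 213 kip·ft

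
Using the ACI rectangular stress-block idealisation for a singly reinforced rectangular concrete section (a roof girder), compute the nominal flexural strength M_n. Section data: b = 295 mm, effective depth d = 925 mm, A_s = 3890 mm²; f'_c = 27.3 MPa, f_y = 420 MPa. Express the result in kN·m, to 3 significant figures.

T = A_s f_y = 3890 × 420 = 1633800 N = 1633.8 kN.
From C = T: a = T/(0.85 f'_c b) = 1633800/(0.85 × 27.3 × 295) = 238.67 mm.
M_n = T(d − a/2) = 1633.8 kN × (925 − 119.335) mm = 1316.30 kN·m.

M_n ≈ 1320 kN·m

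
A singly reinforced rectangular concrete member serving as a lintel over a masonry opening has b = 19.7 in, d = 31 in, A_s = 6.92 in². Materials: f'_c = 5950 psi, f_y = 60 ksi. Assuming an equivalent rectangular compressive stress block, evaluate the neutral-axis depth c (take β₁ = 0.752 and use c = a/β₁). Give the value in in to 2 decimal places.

T = A_s f_y = 6.92 × 60 = 415.2 kips.
a = T/(0.85 f'_c b) = 415.2/(0.85 × 5.95 × 19.7) = 4.1673 in.
With β₁ = 0.752, c = a/β₁ = 4.1673/0.752 = 5.54 in.

c ≈ 5.54 in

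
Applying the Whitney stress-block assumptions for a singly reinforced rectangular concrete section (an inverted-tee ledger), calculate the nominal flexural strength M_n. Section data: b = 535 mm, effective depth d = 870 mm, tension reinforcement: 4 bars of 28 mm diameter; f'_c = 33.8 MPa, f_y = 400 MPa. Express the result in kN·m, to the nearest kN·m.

A_s = 4 × 616 = 2464 mm².
T = A_s f_y = 2464 × 400 = 985600 N = 985.6 kN.
From C = T: a = T/(0.85 f'_c b) = 985600/(0.85 × 33.8 × 535) = 64.12 mm.
M_n = T(d − a/2) = 985.6 kN × (870 − 32.06) mm = 825.87 kN·m.

M_n ≈ 826 kN·m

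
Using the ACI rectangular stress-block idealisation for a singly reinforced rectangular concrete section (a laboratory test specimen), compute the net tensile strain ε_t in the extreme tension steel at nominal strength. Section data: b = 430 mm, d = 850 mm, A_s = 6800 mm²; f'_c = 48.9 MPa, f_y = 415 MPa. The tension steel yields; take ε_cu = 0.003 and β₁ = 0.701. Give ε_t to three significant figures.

a = A_s f_y/(0.85 f'_c b) = 157.89 mm.
β₁ = 0.701, so c = a/β₁ = 157.89/0.701 = 225.24 mm.
From the linear strain diagram with ε_cu = 0.003: ε_t = 0.003 (d − c)/c = 0.003 × (850 − 225.24)/225.24 = 0.00832.
Since ε_t ≥ 0.005, the section is tension-controlled.

ε_t ≈ 0.00832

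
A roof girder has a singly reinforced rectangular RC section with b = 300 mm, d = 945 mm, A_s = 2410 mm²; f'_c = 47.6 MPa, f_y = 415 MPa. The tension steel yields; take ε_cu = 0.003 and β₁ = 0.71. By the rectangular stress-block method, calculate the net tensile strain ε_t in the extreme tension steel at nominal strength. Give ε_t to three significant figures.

ε_t ≈ 0.0214

a = A_s f_y/(0.85 f'_c b) = 82.40 mm.
β₁ = 0.71, so c = a/β₁ = 82.40/0.71 = 116.06 mm.
From the linear strain diagram with ε_cu = 0.003: ε_t = 0.003 (d − c)/c = 0.003 × (945 − 116.06)/116.06 = 0.0214.
Since ε_t ≥ 0.005, the section is tension-controlled.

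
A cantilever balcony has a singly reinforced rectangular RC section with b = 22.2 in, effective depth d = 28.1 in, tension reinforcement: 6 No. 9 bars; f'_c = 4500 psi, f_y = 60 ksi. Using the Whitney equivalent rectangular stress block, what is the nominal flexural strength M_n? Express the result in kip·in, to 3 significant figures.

M_n ≈ 9350 kip·in

A_s = 6 × 1 = 6 in².
T = A_s f_y = 6 × 60 = 360 kips.
a = T/(0.85 f'_c b) = 360/(0.85 × 4.5 × 22.2) = 4.240 in.
M_n = T(d − a/2) = 360 × (28.1 − 2.12) = 9352.8 kip·in.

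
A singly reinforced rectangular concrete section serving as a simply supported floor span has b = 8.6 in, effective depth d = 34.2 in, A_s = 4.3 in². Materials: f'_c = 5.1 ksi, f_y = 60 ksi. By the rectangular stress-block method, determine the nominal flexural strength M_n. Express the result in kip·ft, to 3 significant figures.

M_n ≈ 661 kip·ft

T = A_s f_y = 4.3 × 60 = 258 kips.
a = T/(0.85 f'_c b) = 258/(0.85 × 5.1 × 8.6) = 6.920 in.
M_n = T(d − a/2) = 258 × (34.2 − 3.46) = 7930.9 kip·in = 7930.9/12 = 660.91 kip·ft.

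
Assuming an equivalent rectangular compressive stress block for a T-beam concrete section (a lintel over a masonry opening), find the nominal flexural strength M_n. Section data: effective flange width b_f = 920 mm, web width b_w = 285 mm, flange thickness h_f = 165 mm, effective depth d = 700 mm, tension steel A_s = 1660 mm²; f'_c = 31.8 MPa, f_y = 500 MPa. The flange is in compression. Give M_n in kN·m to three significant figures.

Tension: T = A_s f_y = 1660 × 500 = 830000 N.
Try a within the flange: a = T/(0.85 f'_c b_f) = 830000/(0.85 × 31.8 × 920) = 33.38 mm.
Since a = 33.38 ≤ h_f = 165 mm, the stress block lies entirely in the flange; analyse as a rectangular beam of width b_f.
M_n = T(d − a/2) = 830000 × (700 − 16.69) = 567.15 × 10⁶ N·mm.
M_n = 567.15 kN·m.

M_n ≈ 567 kN·m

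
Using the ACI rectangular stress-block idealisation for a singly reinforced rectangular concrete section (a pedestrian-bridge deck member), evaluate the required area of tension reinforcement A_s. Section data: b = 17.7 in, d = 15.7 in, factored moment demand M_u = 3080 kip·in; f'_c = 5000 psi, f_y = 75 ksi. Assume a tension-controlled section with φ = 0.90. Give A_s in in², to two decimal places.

A_s ≈ 3.24 in²

M_n = M_u/φ = 3080/0.90 = 3422.22 kip·in.
From M_n = 0.85 f'_c a b (d − a/2):
a = d − √(d² − 2M_n/(0.85 f'_c b)) = 15.7 − √(15.7² − 2 × 3422.22/(0.85 × 5 × 17.7)) = 3.230 in.
A_s = 0.85 f'_c a b / f_y = 0.85 × 5 × 3.230 × 17.7 / 75 = 3.240 in².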